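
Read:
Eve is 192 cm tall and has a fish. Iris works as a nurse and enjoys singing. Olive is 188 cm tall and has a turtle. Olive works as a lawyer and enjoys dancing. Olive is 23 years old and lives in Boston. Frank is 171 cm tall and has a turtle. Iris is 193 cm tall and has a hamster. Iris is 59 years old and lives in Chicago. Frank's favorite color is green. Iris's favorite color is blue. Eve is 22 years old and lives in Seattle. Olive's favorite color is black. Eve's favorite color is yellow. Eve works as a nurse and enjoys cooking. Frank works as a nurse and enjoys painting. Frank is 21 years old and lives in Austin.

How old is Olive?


Olive is 23 years old

23


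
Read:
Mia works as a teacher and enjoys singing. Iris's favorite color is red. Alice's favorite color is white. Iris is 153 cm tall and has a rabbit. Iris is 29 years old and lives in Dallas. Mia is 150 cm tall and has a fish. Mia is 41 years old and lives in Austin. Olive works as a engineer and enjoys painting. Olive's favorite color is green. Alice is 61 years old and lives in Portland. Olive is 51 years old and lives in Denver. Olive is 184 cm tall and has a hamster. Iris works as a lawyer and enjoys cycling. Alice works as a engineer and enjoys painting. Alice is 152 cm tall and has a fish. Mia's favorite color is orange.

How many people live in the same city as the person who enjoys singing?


Person with hobby singing is Mia, city Austin. Count = 1

1


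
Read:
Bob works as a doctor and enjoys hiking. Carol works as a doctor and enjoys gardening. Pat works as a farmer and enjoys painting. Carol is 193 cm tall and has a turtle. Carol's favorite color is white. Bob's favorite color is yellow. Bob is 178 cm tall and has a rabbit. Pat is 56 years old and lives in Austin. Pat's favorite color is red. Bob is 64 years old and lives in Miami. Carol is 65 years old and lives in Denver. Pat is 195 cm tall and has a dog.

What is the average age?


Sum=185, n=3, avg=61.67

61.67


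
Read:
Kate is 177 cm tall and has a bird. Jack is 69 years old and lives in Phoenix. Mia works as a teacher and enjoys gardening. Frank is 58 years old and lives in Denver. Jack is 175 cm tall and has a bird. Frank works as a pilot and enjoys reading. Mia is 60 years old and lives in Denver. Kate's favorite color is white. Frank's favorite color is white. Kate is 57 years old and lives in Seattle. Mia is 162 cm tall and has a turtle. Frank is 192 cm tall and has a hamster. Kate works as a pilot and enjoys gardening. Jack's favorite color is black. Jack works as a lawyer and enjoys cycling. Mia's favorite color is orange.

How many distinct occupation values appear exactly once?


Unique occupation values: 2

2


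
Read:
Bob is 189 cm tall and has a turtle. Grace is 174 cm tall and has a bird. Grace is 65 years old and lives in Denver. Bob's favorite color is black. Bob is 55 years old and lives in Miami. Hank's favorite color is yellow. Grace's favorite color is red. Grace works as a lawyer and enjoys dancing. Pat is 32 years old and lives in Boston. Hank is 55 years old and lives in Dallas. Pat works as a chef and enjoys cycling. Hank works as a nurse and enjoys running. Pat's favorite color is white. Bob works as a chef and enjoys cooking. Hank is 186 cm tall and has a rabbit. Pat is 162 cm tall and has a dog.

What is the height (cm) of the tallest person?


Tallest: Bob at 189 cm

189


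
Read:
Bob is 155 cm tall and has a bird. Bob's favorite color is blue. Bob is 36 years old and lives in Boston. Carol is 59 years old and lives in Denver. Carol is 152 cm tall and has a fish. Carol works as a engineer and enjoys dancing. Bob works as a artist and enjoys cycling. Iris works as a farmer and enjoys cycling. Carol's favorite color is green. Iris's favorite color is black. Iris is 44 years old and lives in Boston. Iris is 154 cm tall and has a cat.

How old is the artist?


The artist is Bob, age 36

36


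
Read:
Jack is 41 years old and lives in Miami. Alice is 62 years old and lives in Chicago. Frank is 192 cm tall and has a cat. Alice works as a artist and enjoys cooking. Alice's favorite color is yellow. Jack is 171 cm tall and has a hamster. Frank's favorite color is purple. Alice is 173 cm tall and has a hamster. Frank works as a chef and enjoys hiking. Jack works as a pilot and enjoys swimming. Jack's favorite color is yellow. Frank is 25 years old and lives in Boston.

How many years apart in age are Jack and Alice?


41 vs 62, diff = 21

21


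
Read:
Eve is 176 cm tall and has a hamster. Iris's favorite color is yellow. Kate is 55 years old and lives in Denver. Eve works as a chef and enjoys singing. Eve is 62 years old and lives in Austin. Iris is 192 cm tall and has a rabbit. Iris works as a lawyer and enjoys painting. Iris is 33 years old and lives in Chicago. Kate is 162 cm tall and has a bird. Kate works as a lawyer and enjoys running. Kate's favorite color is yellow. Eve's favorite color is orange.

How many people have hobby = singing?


Count: 1

1


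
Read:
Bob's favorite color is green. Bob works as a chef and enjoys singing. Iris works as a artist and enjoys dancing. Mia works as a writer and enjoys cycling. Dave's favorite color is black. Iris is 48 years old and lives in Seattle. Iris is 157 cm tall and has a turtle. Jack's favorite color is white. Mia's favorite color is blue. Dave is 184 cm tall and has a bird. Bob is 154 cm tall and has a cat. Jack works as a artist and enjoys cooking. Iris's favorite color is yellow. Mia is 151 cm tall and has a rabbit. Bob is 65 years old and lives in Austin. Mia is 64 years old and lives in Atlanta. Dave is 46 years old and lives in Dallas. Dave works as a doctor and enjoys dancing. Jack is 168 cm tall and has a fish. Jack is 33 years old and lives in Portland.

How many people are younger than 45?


Filter: 1

1


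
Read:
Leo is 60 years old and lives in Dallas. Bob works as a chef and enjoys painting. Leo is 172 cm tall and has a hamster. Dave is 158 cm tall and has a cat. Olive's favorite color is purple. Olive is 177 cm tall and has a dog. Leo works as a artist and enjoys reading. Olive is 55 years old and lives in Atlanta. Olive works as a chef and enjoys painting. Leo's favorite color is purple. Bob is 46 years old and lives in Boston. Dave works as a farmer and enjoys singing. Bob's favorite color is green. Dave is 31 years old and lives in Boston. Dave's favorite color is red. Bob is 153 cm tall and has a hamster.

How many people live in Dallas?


Count in Dallas: 1

1


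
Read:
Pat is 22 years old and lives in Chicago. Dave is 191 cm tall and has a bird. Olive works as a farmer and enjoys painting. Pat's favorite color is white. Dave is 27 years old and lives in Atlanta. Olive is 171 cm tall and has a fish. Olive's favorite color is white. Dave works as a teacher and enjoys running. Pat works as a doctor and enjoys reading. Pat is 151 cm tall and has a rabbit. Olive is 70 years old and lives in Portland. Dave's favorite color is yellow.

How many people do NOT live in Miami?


Not in Miami: 3

3


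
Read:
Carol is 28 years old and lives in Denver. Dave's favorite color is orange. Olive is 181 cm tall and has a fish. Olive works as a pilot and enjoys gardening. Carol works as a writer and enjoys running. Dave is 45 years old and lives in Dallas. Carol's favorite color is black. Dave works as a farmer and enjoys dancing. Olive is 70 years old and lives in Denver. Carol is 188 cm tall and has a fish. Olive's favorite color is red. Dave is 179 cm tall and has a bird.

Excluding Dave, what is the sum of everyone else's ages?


Sum (excluding Dave): 98

98


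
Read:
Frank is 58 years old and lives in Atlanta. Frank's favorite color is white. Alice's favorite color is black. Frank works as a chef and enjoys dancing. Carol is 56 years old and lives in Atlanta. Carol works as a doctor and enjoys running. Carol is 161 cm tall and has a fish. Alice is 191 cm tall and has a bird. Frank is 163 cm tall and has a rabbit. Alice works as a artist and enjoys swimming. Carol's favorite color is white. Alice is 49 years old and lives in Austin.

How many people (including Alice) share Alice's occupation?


Alice is a artist. Count = 1

1


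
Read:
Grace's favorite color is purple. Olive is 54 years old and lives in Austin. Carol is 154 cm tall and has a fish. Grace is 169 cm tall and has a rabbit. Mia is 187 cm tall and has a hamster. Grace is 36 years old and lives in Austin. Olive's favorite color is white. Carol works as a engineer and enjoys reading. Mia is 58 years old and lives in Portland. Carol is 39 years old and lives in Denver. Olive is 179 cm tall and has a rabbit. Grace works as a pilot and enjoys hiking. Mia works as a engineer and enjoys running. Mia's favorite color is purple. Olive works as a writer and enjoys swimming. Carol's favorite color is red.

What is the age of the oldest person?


Oldest: Mia at 58

58


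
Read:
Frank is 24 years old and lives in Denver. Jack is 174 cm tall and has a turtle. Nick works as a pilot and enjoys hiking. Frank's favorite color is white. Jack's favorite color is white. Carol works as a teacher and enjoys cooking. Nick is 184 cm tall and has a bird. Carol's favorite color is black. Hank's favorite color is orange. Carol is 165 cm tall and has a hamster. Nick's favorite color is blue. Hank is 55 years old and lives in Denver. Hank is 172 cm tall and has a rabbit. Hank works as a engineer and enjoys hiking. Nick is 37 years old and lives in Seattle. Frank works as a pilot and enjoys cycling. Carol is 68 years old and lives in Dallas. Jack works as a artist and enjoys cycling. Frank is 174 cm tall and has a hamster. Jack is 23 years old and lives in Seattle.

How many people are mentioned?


People: Hank, Nick, Jack, Frank, Carol. Count = 5

5


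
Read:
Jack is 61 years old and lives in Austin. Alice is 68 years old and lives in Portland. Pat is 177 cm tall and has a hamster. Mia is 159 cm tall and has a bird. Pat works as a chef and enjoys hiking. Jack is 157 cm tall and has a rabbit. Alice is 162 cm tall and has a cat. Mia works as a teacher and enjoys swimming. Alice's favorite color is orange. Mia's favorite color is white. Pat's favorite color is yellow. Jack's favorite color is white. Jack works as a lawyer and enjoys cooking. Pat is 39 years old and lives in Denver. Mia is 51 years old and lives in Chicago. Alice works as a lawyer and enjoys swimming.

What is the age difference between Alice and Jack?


|68 - 61| = 7

7


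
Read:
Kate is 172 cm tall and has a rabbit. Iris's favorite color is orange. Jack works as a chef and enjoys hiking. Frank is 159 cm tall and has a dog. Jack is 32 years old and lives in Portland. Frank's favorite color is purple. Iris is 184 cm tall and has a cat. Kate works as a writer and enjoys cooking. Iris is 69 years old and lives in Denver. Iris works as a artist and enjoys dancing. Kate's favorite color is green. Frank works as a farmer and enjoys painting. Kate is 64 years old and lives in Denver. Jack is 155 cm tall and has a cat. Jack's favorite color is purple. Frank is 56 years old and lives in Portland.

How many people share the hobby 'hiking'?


Count: 1

1


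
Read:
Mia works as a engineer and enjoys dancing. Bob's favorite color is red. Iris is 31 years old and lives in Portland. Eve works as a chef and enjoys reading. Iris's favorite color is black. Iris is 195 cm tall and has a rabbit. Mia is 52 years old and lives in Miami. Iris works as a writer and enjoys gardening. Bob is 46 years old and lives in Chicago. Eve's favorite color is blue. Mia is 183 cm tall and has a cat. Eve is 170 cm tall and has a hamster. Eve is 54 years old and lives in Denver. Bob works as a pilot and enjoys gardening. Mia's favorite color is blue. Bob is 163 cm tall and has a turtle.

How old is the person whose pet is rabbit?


Person with pet=rabbit is Iris, age 31

31


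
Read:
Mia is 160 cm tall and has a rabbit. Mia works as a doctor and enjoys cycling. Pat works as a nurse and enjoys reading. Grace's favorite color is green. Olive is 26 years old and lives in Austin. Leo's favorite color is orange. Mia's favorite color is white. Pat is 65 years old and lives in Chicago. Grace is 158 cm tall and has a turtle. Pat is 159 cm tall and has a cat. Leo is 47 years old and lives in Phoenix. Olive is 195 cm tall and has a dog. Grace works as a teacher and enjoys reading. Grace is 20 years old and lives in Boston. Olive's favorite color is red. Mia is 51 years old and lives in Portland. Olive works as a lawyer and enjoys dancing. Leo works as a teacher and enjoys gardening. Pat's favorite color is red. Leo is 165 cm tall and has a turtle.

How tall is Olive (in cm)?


Olive is 195 cm tall

195


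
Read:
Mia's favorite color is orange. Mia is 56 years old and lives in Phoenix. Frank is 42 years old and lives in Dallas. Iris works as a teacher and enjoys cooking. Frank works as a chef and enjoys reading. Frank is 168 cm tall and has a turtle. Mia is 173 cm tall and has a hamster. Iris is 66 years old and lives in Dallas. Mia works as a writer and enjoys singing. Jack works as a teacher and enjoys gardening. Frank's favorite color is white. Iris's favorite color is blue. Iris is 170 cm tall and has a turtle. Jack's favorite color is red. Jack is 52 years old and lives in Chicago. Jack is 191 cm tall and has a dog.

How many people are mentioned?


People: Jack, Iris, Frank, Mia. Count = 4

4


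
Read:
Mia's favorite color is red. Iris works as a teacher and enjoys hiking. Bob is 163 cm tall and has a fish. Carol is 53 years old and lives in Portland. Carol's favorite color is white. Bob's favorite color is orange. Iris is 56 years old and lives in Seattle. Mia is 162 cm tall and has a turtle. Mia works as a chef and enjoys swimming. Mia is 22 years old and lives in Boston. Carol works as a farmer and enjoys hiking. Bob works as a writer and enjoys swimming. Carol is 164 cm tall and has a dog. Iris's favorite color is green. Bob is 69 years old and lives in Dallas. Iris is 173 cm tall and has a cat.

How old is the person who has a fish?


Person with fish is Bob, age 69

69


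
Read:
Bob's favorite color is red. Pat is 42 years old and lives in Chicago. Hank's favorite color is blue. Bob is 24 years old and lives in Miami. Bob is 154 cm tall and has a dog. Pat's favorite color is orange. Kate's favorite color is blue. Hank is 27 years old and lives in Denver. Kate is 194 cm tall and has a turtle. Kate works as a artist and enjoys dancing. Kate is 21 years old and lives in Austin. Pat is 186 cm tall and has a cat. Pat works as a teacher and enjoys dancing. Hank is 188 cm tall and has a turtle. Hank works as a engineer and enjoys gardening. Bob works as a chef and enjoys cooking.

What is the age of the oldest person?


Oldest: Pat at 42

42


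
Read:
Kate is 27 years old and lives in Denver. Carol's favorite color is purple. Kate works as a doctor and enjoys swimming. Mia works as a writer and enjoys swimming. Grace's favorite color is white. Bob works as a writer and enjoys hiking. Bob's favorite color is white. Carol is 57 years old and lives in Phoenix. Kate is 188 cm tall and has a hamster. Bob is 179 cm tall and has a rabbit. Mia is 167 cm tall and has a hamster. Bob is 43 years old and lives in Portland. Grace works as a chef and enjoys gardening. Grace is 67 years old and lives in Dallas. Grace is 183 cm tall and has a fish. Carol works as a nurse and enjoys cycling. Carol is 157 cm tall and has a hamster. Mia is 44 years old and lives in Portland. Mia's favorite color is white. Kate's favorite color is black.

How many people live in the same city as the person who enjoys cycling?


Person with hobby cycling is Carol, city Phoenix. Count = 1

1


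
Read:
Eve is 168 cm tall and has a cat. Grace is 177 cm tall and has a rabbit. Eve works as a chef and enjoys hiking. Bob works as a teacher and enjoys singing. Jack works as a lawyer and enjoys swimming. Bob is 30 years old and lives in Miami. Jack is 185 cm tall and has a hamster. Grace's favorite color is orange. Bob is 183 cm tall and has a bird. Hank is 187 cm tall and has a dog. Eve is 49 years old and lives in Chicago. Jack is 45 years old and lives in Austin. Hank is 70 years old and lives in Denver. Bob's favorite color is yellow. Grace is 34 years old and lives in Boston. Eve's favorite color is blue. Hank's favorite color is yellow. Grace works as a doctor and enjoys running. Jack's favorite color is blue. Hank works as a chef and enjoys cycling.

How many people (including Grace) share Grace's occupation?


Grace is a doctor. Count = 1

1


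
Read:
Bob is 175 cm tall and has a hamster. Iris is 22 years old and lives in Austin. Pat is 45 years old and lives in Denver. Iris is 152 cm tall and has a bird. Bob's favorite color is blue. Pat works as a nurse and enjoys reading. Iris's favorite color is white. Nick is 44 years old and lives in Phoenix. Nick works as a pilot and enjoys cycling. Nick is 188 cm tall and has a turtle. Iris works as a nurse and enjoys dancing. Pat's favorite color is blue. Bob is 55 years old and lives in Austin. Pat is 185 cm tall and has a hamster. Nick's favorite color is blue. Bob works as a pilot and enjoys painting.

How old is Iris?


Iris is 22 years old

22


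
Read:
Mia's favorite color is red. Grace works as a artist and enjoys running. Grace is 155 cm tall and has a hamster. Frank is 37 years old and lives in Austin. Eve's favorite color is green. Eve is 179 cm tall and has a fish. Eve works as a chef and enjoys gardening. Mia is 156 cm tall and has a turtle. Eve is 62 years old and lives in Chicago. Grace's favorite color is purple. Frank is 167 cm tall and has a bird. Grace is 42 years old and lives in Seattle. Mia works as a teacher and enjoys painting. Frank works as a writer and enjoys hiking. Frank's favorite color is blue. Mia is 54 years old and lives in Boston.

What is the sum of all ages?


42+54+62+37 = 195

195


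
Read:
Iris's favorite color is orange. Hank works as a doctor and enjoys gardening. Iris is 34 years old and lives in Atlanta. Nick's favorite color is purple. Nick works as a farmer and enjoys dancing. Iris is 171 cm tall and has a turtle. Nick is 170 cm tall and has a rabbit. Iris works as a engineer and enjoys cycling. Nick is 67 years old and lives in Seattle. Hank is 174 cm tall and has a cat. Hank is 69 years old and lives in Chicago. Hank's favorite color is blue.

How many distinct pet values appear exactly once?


Unique pet values: 3

3


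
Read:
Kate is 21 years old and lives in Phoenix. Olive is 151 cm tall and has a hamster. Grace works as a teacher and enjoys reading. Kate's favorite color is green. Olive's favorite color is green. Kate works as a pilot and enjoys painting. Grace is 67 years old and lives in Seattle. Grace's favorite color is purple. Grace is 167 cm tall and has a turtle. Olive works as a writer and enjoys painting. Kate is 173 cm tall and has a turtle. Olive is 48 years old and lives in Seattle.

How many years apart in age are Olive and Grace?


48 vs 67, diff = 19

19


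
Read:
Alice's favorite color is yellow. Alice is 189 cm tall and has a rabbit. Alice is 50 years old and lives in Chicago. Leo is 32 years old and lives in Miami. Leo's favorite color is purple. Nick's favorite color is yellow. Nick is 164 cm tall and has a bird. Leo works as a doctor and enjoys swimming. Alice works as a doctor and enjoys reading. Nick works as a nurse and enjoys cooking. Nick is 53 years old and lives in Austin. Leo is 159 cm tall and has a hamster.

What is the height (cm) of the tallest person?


Tallest: Alice at 189 cm

189


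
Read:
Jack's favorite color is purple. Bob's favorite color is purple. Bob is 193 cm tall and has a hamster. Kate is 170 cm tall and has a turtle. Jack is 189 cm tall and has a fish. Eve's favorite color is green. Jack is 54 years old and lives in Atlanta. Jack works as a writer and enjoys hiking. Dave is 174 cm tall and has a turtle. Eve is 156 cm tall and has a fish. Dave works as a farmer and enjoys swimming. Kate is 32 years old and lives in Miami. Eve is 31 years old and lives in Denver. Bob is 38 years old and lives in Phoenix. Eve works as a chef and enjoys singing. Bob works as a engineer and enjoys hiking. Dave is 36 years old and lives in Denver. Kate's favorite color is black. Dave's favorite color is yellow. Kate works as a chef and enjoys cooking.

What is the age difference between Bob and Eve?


|38 - 31| = 7

7


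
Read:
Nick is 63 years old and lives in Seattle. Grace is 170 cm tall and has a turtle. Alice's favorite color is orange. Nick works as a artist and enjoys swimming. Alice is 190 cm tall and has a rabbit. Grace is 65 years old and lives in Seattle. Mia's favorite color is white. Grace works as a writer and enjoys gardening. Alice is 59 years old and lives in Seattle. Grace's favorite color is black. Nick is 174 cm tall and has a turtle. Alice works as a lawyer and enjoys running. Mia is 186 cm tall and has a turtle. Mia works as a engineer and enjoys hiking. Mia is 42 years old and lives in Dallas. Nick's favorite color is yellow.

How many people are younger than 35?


Filter: 0

0


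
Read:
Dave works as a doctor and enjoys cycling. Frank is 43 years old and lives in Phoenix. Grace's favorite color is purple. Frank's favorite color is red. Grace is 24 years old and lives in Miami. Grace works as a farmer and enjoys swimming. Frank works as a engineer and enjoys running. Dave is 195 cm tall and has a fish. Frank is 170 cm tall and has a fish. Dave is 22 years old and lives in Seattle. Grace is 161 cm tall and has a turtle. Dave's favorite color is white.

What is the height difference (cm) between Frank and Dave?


|170 - 195| = 25

25


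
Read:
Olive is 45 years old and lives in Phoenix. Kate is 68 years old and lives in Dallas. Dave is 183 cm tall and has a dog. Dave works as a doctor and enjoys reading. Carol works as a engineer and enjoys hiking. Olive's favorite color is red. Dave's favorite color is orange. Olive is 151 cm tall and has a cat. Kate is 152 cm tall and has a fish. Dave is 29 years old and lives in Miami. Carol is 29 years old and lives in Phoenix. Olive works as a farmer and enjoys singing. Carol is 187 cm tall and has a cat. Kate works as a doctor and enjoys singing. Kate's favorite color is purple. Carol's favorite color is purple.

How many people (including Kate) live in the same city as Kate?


Kate lives in Dallas. Count = 1

1


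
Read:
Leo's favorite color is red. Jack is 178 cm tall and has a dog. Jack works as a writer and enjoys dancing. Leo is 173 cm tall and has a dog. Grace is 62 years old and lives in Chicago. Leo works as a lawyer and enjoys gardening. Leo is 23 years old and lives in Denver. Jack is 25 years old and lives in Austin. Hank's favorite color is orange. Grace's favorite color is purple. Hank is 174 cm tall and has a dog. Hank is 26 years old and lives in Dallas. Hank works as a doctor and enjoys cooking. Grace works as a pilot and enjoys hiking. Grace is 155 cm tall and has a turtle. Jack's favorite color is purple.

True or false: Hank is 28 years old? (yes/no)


Hank is actually 26. no

no


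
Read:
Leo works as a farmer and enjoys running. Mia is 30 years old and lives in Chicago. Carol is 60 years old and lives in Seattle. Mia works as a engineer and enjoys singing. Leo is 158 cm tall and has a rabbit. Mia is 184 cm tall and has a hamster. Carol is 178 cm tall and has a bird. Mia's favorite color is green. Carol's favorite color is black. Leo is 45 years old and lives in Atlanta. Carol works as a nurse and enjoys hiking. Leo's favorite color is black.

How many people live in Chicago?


Count in Chicago: 1

1


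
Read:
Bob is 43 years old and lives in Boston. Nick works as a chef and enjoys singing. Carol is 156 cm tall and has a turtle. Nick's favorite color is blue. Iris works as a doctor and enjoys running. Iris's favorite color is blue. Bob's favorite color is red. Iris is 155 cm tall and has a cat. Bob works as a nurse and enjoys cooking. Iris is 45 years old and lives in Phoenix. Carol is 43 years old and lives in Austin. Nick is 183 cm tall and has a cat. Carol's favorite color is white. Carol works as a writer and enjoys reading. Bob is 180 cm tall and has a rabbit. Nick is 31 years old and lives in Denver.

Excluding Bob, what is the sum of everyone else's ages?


Sum (excluding Bob): 119

119


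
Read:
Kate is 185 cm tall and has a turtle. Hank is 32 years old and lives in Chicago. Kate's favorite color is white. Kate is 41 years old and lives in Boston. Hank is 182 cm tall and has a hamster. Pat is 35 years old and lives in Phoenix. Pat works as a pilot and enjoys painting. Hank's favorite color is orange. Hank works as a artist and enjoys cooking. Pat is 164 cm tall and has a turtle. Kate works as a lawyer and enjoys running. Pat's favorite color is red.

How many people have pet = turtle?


Count: 2

2


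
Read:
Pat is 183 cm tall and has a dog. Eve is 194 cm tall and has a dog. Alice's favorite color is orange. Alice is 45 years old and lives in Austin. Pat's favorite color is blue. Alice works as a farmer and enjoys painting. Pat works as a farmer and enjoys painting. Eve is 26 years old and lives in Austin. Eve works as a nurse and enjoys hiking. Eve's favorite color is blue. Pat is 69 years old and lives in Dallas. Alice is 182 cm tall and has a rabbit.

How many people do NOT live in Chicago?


Not in Chicago: 3

3


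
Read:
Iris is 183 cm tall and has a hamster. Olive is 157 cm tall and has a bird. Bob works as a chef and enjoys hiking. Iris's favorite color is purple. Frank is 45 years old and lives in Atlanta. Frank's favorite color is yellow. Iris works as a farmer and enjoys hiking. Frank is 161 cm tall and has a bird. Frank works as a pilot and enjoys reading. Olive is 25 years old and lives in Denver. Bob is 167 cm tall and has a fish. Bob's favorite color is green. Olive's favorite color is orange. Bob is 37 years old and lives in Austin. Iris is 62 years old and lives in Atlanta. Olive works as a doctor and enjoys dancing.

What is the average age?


Sum=169, n=4, avg=42.25

42.25


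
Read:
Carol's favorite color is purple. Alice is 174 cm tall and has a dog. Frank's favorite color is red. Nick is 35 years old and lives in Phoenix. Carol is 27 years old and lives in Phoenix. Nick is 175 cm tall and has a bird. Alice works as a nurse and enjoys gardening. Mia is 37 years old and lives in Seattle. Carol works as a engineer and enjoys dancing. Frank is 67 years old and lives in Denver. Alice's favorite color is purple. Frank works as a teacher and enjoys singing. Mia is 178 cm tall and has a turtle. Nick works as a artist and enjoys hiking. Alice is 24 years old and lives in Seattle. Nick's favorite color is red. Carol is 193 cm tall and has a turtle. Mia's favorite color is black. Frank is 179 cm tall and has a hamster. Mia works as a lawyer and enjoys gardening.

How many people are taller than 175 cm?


Taller than 175: 3

3


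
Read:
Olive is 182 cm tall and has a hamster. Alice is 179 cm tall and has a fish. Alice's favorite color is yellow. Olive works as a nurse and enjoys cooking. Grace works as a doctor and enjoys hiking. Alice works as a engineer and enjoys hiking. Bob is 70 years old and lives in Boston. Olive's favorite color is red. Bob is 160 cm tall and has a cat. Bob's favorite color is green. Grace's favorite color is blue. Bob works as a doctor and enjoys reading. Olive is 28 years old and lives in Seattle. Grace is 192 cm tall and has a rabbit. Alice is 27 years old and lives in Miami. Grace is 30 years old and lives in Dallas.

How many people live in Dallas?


Count in Dallas: 1

1


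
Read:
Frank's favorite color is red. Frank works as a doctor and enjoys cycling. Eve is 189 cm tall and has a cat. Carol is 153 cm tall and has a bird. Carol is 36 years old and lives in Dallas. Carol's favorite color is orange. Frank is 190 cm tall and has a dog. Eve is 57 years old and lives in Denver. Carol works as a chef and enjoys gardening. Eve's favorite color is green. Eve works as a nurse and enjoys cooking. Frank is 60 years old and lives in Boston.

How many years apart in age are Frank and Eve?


60 vs 57, diff = 3

3


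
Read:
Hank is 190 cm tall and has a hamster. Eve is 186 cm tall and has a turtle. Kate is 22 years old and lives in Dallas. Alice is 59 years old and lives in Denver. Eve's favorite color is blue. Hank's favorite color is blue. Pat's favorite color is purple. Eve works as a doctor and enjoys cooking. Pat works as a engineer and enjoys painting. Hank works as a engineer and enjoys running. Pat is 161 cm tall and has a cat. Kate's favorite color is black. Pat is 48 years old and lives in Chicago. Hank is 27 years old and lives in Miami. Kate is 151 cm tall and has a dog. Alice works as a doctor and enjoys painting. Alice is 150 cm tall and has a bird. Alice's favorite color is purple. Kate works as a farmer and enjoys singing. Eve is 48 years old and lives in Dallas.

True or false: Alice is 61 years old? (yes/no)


Alice is actually 59. no

no


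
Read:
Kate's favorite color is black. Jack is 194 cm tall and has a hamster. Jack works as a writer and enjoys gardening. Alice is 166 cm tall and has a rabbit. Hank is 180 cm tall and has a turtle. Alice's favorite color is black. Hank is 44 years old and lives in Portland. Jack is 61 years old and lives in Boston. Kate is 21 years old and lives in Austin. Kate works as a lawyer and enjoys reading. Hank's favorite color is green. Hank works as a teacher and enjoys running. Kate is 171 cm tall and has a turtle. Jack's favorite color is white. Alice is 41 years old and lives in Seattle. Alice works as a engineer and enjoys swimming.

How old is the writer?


The writer is Jack, age 61

61


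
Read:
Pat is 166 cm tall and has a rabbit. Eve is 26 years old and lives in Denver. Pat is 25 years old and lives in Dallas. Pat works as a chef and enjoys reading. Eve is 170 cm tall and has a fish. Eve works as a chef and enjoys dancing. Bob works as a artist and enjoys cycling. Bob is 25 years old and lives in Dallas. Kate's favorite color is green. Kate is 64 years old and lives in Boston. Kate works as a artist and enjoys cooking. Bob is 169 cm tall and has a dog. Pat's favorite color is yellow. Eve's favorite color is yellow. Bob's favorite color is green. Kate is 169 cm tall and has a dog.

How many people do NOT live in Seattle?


Not in Seattle: 4

4


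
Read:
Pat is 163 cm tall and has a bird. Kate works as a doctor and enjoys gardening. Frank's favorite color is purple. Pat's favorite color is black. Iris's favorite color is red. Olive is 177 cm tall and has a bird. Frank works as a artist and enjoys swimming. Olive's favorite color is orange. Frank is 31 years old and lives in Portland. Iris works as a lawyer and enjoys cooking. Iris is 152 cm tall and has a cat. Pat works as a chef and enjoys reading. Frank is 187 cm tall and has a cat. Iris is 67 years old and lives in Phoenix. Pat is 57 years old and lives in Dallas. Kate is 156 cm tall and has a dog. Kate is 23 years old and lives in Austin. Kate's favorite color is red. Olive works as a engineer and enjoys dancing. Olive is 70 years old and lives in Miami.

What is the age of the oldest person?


Oldest: Olive at 70

70


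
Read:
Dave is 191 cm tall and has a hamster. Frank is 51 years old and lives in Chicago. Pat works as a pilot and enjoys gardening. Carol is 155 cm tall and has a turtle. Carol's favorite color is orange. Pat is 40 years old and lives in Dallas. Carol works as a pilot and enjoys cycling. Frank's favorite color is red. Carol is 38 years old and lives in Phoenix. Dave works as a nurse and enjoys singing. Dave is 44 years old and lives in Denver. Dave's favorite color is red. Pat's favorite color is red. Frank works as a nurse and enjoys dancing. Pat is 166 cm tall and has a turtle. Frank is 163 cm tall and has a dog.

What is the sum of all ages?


38+40+44+51 = 173

173


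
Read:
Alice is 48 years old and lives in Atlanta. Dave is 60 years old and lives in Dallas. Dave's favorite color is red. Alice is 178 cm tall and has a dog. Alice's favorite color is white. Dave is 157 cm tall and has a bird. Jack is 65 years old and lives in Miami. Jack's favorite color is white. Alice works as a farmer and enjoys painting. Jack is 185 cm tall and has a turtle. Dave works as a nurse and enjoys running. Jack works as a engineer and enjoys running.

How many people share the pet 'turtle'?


Count: 1

1


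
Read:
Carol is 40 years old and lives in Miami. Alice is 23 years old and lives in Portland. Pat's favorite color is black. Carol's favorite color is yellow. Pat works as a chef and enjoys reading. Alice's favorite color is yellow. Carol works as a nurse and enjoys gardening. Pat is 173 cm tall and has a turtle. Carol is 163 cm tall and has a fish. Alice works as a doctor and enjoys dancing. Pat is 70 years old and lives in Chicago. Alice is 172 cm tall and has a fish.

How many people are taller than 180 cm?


Taller than 180: 0

0


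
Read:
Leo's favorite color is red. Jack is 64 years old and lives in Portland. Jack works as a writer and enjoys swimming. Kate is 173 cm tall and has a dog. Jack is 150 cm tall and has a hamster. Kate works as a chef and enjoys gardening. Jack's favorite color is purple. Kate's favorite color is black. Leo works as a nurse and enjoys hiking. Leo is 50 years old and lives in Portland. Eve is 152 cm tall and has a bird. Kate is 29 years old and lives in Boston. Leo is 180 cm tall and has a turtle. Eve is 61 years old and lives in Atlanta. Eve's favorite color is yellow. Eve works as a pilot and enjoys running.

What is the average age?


Sum=204, n=4, avg=51

51


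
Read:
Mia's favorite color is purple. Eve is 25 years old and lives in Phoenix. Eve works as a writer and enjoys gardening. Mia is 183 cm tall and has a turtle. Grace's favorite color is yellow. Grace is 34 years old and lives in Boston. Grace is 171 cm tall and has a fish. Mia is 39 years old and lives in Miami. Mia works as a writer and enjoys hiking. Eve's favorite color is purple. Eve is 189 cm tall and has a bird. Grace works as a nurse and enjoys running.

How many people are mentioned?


People: Eve, Mia, Grace. Count = 3

3


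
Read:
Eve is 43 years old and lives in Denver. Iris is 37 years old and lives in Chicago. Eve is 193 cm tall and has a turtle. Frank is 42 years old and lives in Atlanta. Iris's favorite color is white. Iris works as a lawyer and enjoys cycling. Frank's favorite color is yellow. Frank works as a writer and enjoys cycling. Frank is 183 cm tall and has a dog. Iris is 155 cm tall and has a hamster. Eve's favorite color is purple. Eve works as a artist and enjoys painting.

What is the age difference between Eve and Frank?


|43 - 42| = 1

1


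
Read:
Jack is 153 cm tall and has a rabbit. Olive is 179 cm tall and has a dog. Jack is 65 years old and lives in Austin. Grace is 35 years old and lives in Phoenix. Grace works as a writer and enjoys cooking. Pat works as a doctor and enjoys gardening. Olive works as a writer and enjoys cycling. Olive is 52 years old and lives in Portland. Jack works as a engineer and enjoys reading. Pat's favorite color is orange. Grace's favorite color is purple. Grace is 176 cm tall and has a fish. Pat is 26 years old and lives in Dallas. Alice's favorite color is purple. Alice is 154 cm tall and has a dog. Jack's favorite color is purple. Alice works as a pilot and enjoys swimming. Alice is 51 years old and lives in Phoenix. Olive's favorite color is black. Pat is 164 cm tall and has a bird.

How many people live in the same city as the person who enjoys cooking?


Person with hobby cooking is Grace, city Phoenix. Count = 2

2


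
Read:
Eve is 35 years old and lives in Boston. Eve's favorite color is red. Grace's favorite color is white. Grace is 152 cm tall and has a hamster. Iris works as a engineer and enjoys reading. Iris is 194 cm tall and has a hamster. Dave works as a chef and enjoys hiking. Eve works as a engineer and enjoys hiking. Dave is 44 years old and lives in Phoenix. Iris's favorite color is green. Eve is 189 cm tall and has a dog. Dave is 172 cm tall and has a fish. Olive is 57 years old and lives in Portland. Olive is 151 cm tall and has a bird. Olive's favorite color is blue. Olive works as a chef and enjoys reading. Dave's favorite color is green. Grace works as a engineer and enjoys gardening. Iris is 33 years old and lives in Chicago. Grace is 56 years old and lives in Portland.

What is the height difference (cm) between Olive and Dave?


|151 - 172| = 21

21


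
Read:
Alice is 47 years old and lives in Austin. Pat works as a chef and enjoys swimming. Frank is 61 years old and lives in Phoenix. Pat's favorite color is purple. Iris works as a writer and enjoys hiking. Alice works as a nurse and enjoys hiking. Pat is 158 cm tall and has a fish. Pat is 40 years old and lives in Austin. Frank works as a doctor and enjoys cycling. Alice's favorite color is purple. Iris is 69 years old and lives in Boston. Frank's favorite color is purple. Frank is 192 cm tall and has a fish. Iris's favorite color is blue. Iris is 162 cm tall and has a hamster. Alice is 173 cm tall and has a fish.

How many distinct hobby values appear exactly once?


Unique hobby values: 2

2


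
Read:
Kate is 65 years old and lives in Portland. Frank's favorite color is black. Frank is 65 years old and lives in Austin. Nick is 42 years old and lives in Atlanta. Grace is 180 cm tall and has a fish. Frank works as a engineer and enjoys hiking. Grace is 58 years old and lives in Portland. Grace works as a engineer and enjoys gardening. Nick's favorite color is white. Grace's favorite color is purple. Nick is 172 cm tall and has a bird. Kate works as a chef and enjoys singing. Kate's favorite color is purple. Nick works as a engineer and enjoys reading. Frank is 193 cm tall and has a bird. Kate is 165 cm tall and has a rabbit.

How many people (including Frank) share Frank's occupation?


Frank is a engineer. Count = 3

3


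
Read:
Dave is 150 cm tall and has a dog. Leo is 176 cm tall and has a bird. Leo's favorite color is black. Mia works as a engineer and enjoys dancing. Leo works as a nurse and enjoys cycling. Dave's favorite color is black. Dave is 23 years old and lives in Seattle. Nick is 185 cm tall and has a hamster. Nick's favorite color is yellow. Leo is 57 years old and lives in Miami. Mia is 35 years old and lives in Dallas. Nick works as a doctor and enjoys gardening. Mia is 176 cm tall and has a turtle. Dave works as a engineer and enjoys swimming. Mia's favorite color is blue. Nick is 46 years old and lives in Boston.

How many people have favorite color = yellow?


Count: 1

1


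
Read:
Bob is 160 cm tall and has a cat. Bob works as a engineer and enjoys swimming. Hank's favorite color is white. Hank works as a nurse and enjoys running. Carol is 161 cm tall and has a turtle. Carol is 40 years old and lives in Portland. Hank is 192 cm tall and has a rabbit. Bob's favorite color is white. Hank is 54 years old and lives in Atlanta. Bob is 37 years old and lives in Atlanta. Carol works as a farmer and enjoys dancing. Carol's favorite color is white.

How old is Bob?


Bob is 37 years old

37


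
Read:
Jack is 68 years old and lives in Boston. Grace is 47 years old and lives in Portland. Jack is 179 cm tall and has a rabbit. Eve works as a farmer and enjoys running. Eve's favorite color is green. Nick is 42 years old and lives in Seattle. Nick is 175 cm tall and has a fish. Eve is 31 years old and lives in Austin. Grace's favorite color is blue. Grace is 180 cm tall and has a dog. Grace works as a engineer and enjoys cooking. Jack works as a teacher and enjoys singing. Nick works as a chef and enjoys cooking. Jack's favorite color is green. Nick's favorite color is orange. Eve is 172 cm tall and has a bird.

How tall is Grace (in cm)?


Grace is 180 cm tall

180


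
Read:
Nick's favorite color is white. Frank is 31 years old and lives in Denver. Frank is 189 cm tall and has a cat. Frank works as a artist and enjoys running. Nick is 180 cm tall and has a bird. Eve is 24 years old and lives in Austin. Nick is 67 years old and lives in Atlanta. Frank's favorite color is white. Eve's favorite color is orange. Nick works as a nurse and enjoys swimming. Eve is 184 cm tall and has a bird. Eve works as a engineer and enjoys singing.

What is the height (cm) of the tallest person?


Tallest: Frank at 189 cm

189
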